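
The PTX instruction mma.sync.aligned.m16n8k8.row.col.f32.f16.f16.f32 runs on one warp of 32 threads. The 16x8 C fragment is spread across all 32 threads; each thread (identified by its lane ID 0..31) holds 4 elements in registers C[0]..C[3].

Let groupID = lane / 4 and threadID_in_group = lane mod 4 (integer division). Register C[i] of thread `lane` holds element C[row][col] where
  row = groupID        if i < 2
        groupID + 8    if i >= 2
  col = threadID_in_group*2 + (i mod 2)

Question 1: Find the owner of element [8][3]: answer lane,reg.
r=8→G=0,rhi=1  c=3→T=1,p=1
L=0*4+1=1  i=1*2+1=3

1,3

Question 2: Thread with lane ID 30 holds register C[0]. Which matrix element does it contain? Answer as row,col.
L=30->gid=30>>2=7, tid=30&3=2
[0]->row 7+0=7  col 2·2+0=4

7,4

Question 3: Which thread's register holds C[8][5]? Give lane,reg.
r=8->g=0,rb=1  c=5->t=2,b0=1
L=0*4+2=2  i=1*2+1=3

2,3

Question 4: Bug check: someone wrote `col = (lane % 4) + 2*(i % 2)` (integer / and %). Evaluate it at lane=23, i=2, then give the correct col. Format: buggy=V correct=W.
`(lane % 4) + 2*(i % 2)`[23,2]->3
lane 23->23/4=5, 23 mod 4=3
i=2  r:5+8->13  c:2·3+0->6
col: 3 vs 6

buggy=3 correct=6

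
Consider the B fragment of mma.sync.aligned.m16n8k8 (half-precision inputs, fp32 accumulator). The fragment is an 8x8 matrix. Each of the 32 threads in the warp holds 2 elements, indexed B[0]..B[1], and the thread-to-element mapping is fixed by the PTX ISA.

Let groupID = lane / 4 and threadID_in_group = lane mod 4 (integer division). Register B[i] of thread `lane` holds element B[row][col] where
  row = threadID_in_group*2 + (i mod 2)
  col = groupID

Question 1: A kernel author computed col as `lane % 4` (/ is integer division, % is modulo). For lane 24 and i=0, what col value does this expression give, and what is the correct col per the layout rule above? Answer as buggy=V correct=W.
`lane % 4`[24,0]→0
24: G=6,T=0
[0] (0*2+0,6) = (0,6)
col: 0 vs 6

buggy=0 correct=6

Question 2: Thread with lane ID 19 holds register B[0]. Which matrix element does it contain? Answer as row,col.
6,4

lane 19->19/4=4, 19 mod 4=3
i=0  r:2·3+0->6  c:4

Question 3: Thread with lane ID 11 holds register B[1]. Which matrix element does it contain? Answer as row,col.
11: gr=2,th=3
[1] (3*2+1,2) = (7,2)

7,2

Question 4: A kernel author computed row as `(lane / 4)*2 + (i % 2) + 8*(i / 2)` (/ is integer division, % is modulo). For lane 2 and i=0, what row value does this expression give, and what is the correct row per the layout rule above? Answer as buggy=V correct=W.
`(lane / 4)*2 + (i % 2) + 8*(i / 2)`[2,0]=>0
lane 2=>2/4=0, 2 mod 4=2
i=0  r:2·2+0=>4  c:0
row: 0 vs 4

buggy=0 correct=4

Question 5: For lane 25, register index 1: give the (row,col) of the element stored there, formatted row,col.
L=25=>grp=25>>2=6, tig=25&3=1
[1]=>row 1·2+1=3  col grp=6

3,6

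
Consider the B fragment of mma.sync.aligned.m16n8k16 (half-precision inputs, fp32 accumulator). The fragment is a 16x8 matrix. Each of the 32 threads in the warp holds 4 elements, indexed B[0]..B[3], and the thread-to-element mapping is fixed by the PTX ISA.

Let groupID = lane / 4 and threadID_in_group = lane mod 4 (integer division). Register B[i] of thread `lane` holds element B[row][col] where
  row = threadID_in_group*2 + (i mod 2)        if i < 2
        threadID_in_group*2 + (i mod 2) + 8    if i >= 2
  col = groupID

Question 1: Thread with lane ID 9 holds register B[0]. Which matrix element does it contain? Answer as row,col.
2,2

lane 9: G=2 (9/4), T=1 (9%4)
i=0: r=1*2+0+0=2, c=G=2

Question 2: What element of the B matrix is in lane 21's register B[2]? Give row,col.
10,5

21: g=5,t=1
[2] (1*2+0+8,5) = (10,5)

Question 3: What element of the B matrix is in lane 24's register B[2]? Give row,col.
8,6

lane 24->24/4=6, 24 mod 4=0
i=2  r:2·0+0+8->8  c:6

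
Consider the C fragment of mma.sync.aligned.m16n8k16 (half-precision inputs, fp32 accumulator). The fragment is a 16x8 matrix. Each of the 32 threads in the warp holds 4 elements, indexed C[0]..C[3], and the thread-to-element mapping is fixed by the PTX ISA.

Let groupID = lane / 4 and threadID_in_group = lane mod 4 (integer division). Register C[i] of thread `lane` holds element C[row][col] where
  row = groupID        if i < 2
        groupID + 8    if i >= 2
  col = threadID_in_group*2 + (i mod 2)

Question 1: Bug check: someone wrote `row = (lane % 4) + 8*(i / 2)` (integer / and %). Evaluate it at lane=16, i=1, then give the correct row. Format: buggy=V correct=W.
`(lane % 4) + 8*(i / 2)`[16,1]->0
lane 16: g=4 (16/4), t=0 (16%4)
i=1: r=4+0=4, c=0*2+1=1
row: 0 vs 4

buggy=0 correct=4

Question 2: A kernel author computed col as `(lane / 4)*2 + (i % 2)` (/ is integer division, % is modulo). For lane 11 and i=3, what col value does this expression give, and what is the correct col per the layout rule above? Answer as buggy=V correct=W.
buggy=5 correct=7

`(lane / 4)*2 + (i % 2)`[11,3]=>5
lane 11=>11/4=2, 11 mod 4=3
i=3  r:2+8=>10  c:2·3+1=>7
col: 5 vs 7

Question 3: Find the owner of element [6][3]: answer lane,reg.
25,1

r:6=>grp=6,rB=0  c:3=>tig=1,lo=1
L=6*4+1=25  i=0*2+1=1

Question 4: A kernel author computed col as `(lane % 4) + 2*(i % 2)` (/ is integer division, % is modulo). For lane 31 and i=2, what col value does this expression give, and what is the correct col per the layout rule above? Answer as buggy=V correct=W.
buggy=3 correct=6

`(lane % 4) + 2*(i % 2)`[31,2]->3
lane 31: gid=7 (31/4), tid=3 (31%4)
i=2: r=7+8=15, c=3*2+0=6
col: 3 vs 6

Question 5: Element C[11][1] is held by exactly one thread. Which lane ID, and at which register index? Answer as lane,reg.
12,3

r=11⇒gr=3,Rb=1  c=1⇒th=0,odd=1
L=3*4+0=12  i=1*2+1=3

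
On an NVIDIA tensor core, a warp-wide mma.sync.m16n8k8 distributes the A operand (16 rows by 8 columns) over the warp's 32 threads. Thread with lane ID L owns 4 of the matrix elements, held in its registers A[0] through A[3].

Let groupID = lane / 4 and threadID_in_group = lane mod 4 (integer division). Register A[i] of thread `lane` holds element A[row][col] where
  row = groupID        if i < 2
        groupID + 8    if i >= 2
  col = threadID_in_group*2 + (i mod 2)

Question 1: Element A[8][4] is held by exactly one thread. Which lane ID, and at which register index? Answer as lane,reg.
r=8⇒gr=0,Rb=1  c=4⇒th=2,odd=0
L=0*4+2=2  i=1*2+0=2

2,2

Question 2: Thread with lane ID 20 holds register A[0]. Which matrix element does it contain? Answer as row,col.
L=20->gid=20>>2=5, tid=20&3=0
[0]->row 5+0=5  col 0·2+0=0

5,0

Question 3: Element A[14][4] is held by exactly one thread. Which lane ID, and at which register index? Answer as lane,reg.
26,2

r=14→G=6,rhi=1  c=4→T=2,p=0
L=6*4+2=26  i=1*2+0=2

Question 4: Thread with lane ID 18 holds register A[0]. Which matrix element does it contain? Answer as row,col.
4,4

18: gid=4,tid=2
[0] (4+0,2*2+0) = (4,4)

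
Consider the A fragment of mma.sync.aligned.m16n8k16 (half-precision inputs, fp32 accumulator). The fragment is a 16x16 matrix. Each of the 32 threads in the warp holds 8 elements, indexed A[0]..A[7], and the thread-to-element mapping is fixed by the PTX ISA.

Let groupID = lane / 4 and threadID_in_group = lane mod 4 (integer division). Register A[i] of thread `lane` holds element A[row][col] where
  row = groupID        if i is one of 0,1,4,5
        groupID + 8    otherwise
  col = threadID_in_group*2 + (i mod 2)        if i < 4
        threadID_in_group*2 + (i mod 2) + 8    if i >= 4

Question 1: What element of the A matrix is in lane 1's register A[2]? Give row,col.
L=1->gid=1>>2=0, tid=1&3=1
[2]->row 0+8=8  col 1·2+0+0=2

8,2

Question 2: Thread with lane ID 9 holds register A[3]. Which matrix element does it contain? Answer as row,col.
10,3

9: G=2,T=1
[3] (2+8,1*2+1+0) = (10,3)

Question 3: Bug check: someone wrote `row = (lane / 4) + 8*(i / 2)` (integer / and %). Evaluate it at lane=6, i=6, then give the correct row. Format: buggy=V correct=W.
`(lane / 4) + 8*(i / 2)`[6,6]→25
lane 6: G=1 (6/4), T=2 (6%4)
i=6: r=1+8=9, c=2*2+0+8=12
row: 25 vs 9

buggy=25 correct=9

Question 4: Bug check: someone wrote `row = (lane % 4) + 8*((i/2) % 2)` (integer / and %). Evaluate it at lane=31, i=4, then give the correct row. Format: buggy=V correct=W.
`(lane % 4) + 8*((i/2) % 2)`[31,4]->3
L=31->gid=31>>2=7, tid=31&3=3
[4]->row 7+0=7  col 3·2+0+8=14
row: 3 vs 7

buggy=3 correct=7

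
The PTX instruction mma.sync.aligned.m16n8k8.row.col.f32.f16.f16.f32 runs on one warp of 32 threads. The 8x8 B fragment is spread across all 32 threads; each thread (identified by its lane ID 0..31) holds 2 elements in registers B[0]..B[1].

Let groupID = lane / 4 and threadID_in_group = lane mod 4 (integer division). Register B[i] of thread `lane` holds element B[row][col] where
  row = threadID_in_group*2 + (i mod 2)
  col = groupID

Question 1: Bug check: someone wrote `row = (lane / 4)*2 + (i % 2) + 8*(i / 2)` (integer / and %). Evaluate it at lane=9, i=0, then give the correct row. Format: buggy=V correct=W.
buggy=4 correct=2

`(lane / 4)*2 + (i % 2) + 8*(i / 2)`[9,0]=>4
9: grp=2,tig=1
[0] (1*2+0,2) = (2,2)
row: 4 vs 2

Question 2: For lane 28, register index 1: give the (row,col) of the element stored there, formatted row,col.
L=28→G=28>>2=7, T=28&3=0
[1]→row 0·2+1=1  col G=7

1,7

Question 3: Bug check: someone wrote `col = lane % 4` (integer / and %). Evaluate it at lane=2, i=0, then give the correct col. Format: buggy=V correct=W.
`lane % 4`[2,0]→2
L=2→G=2>>2=0, T=2&3=2
[0]→row 2·2+0=4  col G=0
col: 2 vs 0

buggy=2 correct=0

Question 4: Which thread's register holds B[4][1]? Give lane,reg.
6,0

c=1→G=1  r=4→T=2,p=0
L=1*4+2=6  i=0=0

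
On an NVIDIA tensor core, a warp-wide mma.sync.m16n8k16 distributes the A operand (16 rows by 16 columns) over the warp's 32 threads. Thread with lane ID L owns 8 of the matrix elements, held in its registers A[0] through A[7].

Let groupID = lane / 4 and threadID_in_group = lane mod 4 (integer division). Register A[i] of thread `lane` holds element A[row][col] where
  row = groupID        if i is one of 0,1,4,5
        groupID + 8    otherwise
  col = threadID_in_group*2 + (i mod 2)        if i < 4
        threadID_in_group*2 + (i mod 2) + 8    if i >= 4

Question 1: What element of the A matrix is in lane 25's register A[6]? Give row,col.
lane 25: grp=6 (25/4), tig=1 (25%4)
i=6: r=6+8=14, c=1*2+0+8=10

14,10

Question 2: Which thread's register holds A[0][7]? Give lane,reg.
r:0=>grp=0,rB=0  c:7=>cB=0,tig=3,lo=1
L=0*4+3=3  i=0*4+0*2+1=1

3,1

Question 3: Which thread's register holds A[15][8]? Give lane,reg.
28,6

r:15=>grp=7,rB=1  c:8=>cB=1,tig=0,lo=0
L=7*4+0=28  i=1*4+1*2+0=6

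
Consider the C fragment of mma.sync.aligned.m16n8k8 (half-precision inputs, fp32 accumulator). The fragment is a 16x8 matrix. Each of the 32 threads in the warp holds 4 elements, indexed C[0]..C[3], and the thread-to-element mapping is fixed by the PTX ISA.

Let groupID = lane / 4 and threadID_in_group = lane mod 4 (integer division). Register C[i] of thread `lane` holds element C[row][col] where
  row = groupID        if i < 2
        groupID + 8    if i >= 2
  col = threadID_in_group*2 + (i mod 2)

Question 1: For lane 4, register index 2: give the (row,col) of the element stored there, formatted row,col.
9,0

lane 4->4/4=1, 4 mod 4=0
i=2  r:1+8->9  c:2·0+0->0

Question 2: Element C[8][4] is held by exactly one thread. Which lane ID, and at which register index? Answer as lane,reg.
r:8=>grp=0,rB=1  c:4=>tig=2,lo=0
L=0*4+2=2  i=1*2+0=2

2,2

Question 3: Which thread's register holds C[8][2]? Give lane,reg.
r=8->g=0,rb=1  c=2->t=1,b0=0
L=0*4+1=1  i=1*2+0=2

1,2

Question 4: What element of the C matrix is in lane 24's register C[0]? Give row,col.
6,0

lane 24: gr=6 (24/4), th=0 (24%4)
i=0: r=6+0=6, c=0*2+0=0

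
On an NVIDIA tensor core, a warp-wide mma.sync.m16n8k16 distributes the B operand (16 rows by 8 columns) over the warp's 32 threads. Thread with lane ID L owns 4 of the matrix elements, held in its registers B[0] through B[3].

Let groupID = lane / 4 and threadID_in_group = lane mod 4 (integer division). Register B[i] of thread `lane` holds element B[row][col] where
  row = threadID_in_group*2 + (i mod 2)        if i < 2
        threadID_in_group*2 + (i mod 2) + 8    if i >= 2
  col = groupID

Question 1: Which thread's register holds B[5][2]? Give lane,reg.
c=2->g=2  r=5->rb=0,t=2,b0=1
L=2*4+2=10  i=0*2+1=1

10,1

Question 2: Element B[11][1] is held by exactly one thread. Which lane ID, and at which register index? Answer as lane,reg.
c=1⇒gr=1  r=11⇒Rb=1,th=1,odd=1
L=1*4+1=5  i=1*2+1=3

5,3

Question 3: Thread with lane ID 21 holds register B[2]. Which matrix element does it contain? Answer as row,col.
21: G=5,T=1
[2] (1*2+0+8,5) = (10,5)

10,5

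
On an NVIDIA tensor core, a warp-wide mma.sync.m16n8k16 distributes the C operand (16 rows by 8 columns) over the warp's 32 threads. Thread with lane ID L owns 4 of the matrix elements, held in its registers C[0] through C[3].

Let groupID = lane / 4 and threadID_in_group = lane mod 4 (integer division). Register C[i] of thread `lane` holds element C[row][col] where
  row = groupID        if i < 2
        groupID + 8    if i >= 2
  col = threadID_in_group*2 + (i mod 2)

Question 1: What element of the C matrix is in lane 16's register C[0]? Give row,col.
lane 16: G=4 (16/4), T=0 (16%4)
i=0: r=4+0=4, c=0*2+0=0

4,0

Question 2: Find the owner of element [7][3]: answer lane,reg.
r:7=>grp=7,rB=0  c:3=>tig=1,lo=1
L=7*4+1=29  i=0*2+1=1

29,1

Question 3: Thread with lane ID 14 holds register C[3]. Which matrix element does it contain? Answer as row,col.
11,5

lane 14->14/4=3, 14 mod 4=2
i=3  r:3+8->11  c:2·2+1->5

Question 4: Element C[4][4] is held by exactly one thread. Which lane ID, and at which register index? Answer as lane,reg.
r: 4->gid=4,r8=0  c: 4->tid=2,i&1=0
L=4*4+2=18  i=0*2+0=0

18,0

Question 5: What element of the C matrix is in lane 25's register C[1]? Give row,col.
25: gid=6,tid=1
[1] (6+0,1*2+1) = (6,3)

6,3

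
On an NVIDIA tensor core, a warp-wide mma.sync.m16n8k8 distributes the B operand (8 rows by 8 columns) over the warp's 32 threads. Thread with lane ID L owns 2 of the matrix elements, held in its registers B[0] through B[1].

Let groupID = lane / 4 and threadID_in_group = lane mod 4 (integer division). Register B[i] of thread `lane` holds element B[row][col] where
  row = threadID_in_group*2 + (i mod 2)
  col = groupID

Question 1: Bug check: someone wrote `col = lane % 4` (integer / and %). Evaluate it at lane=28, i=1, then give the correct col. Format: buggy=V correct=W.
buggy=0 correct=7

`lane % 4`[28,1]⇒0
lane 28: gr=7 (28/4), th=0 (28%4)
i=1: r=0*2+1=1, c=gr=7
col: 0 vs 7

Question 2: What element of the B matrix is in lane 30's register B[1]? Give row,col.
5,7

L=30=>grp=30>>2=7, tig=30&3=2
[1]=>row 2·2+1=5  col grp=7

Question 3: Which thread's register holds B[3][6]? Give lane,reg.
c:6=>grp=6  r:3=>tig=1,lo=1
L=6*4+1=25  i=1=1

25,1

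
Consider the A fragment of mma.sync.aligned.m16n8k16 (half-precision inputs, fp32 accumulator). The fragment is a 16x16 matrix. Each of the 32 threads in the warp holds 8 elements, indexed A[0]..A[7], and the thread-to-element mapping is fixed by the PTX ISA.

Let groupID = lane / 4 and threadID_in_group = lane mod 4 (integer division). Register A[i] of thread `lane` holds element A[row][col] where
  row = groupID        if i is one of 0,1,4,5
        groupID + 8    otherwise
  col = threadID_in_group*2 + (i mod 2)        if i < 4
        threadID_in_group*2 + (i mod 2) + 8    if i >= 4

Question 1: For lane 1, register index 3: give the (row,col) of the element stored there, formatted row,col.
8,3

1: G=0,T=1
[3] (0+8,1*2+1+0) = (8,3)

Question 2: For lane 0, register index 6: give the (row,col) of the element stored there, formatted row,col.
0: gid=0,tid=0
[6] (0+8,0*2+0+8) = (8,8)

8,8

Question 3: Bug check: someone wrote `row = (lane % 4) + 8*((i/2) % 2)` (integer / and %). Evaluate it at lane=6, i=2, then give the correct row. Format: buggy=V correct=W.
`(lane % 4) + 8*((i/2) % 2)`[6,2]->10
L=6->g=6>>2=1, t=6&3=2
[2]->row 1+8=9  col 2·2+0+0=4
row: 10 vs 9

buggy=10 correct=9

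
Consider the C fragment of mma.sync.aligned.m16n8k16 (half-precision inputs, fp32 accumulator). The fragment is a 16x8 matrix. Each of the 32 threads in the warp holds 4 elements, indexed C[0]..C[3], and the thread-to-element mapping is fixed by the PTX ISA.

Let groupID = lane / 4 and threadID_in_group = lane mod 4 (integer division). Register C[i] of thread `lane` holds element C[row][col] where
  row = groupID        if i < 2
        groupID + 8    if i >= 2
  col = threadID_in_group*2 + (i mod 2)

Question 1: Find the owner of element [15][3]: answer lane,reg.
29,3

r=15→G=7,rhi=1  c=3→T=1,p=1
L=7*4+1=29  i=1*2+1=3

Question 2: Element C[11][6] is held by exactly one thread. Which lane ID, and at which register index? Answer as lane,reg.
r=11⇒gr=3,Rb=1  c=6⇒th=3,odd=0
L=3*4+3=15  i=1*2+0=2

15,2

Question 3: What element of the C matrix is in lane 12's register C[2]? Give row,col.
12: g=3,t=0
[2] (3+8,0*2+0) = (11,0)

11,0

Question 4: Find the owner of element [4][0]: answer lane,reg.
16,0

r: 4->gid=4,r8=0  c: 0->tid=0,i&1=0
L=4*4+0=16  i=0*2+0=0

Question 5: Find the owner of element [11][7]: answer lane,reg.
15,3

r: 11->gid=3,r8=1  c: 7->tid=3,i&1=1
L=3*4+3=15  i=1*2+1=3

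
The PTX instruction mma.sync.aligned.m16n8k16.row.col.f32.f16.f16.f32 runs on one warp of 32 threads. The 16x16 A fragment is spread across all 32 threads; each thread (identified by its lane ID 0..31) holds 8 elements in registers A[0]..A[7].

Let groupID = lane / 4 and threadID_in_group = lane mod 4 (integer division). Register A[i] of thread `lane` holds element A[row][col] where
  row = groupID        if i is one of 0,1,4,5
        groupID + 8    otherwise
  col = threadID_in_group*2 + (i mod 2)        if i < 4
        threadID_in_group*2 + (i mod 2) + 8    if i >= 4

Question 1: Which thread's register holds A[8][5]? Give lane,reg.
r=8->g=0,rb=1  c=5->cb=0,t=2,b0=1
L=0*4+2=2  i=0*4+1*2+1=3

2,3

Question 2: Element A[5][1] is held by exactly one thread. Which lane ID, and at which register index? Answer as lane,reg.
r: 5->gid=5,r8=0  c: 1->c8=0,tid=0,i&1=1
L=5*4+0=20  i=0*4+0*2+1=1

20,1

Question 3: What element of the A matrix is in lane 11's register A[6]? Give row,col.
L=11⇒gr=11>>2=2, th=11&3=3
[6]⇒row 2+8=10  col 3·2+0+8=14

10,14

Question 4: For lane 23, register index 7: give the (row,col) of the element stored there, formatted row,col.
13,15

lane 23->23/4=5, 23 mod 4=3
i=7  r:5+8->13  c:2·3+1+8->15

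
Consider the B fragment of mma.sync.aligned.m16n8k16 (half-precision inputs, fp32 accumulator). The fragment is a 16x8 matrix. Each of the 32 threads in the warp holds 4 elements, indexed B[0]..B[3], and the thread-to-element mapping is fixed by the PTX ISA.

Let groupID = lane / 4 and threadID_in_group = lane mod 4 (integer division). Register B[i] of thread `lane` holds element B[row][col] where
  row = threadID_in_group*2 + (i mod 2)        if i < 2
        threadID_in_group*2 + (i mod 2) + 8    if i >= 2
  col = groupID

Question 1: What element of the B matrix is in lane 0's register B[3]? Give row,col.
L=0→G=0>>2=0, T=0&3=0
[3]→row 0·2+1+8=9  col G=0

9,0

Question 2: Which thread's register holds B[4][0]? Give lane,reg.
c=0→G=0  r=4→rhi=0,T=2,p=0
L=0*4+2=2  i=0*2+0=0

2,0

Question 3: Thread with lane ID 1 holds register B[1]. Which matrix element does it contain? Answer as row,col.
lane 1: g=0 (1/4), t=1 (1%4)
i=1: r=1*2+1+0=3, c=g=0

3,0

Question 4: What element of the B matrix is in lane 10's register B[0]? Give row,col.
L=10=>grp=10>>2=2, tig=10&3=2
[0]=>row 2·2+0+0=4  col grp=2

4,2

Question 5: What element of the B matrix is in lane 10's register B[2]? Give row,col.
10: gid=2,tid=2
[2] (2*2+0+8,2) = (12,2)

12,2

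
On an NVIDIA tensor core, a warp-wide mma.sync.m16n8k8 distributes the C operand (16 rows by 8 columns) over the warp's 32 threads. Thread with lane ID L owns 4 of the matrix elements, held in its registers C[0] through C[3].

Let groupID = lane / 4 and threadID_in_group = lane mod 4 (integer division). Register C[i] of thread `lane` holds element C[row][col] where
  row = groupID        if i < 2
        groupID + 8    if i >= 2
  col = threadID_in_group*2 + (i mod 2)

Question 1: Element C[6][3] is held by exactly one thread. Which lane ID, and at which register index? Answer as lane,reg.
r=6→G=6,rhi=0  c=3→T=1,p=1
L=6*4+1=25  i=0*2+1=1

25,1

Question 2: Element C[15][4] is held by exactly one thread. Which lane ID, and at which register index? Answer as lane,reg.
r: 15->gid=7,r8=1  c: 4->tid=2,i&1=0
L=7*4+2=30  i=1*2+0=2

30,2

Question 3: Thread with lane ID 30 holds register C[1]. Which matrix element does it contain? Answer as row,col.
7,5

lane 30=>30/4=7, 30 mod 4=2
i=1  r:7+0=>7  c:2·2+1=>5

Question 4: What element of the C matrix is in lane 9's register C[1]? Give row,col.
2,3

L=9⇒gr=9>>2=2, th=9&3=1
[1]⇒row 2+0=2  col 1·2+1=3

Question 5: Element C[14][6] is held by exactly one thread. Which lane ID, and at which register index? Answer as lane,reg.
27,2

r:14=>grp=6,rB=1  c:6=>tig=3,lo=0
L=6*4+3=27  i=1*2+0=2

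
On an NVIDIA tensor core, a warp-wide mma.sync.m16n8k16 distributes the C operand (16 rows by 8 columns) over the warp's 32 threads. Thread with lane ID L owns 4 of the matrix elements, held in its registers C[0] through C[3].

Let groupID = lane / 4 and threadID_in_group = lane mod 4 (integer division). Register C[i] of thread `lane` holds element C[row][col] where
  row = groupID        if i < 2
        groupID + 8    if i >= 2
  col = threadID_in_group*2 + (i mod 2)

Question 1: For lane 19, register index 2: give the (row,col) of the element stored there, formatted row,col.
L=19->gid=19>>2=4, tid=19&3=3
[2]->row 4+8=12  col 3·2+0=6

12,6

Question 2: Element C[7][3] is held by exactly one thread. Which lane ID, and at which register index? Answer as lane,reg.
r=7→G=7,rhi=0  c=3→T=1,p=1
L=7*4+1=29  i=0*2+1=1

29,1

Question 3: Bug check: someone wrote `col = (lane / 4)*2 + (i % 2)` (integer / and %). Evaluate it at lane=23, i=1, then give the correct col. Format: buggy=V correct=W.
`(lane / 4)*2 + (i % 2)`[23,1]->11
L=23->gid=23>>2=5, tid=23&3=3
[1]->row 5+0=5  col 3·2+1=7
col: 11 vs 7

buggy=11 correct=7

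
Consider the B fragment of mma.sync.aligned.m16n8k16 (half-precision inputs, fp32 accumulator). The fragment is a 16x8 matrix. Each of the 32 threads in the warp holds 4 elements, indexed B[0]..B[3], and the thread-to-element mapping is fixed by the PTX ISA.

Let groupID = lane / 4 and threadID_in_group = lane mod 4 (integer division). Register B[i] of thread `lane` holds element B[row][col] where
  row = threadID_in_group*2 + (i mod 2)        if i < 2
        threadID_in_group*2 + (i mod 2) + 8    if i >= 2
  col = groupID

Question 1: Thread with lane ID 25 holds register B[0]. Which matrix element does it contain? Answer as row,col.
2,6

lane 25: gr=6 (25/4), th=1 (25%4)
i=0: r=1*2+0+0=2, c=gr=6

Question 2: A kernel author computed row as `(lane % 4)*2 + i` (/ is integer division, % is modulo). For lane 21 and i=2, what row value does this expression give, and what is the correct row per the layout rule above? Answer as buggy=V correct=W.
buggy=4 correct=10

`(lane % 4)*2 + i`[21,2]->4
lane 21: gid=5 (21/4), tid=1 (21%4)
i=2: r=1*2+0+8=10, c=gid=5
row: 4 vs 10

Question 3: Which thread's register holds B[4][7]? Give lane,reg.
c=7→G=7  r=4→rhi=0,T=2,p=0
L=7*4+2=30  i=0*2+0=0

30,0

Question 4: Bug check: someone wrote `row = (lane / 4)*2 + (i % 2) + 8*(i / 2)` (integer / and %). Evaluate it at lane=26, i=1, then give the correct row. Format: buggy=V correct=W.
buggy=13 correct=5

`(lane / 4)*2 + (i % 2) + 8*(i / 2)`[26,1]->13
26: gid=6,tid=2
[1] (2*2+1+0,6) = (5,6)
row: 13 vs 5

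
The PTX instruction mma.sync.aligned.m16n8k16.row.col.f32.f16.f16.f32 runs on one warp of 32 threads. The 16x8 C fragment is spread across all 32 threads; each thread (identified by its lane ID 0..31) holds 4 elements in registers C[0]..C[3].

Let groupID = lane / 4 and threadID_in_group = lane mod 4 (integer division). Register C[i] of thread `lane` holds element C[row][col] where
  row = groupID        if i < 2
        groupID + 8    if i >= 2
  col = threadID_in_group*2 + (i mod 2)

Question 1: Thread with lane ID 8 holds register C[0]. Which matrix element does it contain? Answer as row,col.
lane 8: G=2 (8/4), T=0 (8%4)
i=0: r=2+0=2, c=0*2+0=0

2,0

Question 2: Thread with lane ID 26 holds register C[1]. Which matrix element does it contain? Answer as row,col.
6,5

lane 26->26/4=6, 26 mod 4=2
i=1  r:6+0->6  c:2·2+1->5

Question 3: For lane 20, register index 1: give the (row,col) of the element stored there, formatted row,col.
lane 20: G=5 (20/4), T=0 (20%4)
i=1: r=5+0=5, c=0*2+1=1

5,1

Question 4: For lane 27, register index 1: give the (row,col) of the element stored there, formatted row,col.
lane 27=>27/4=6, 27 mod 4=3
i=1  r:6+0=>6  c:2·3+1=>7

6,7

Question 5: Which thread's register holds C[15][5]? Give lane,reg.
r=15->g=7,rb=1  c=5->t=2,b0=1
L=7*4+2=30  i=1*2+1=3

30,3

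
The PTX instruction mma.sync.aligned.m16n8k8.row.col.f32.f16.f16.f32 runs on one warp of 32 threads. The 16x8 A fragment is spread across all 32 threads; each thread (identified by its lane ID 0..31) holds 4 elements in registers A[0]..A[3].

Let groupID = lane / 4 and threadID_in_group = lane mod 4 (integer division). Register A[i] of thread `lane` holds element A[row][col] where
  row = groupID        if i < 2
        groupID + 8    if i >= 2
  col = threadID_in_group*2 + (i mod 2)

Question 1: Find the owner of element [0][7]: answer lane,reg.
r=0⇒gr=0,Rb=0  c=7⇒th=3,odd=1
L=0*4+3=3  i=0*2+1=1

3,1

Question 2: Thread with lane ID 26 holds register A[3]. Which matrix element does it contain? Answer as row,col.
14,5

L=26=>grp=26>>2=6, tig=26&3=2
[3]=>row 6+8=14  col 2·2+1=5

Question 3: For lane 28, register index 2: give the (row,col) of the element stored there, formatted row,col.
28: gr=7,th=0
[2] (7+8,0*2+0) = (15,0)

15,0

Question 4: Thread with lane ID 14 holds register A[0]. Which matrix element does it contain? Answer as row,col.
3,4

lane 14=>14/4=3, 14 mod 4=2
i=0  r:3+0=>3  c:2·2+0=>4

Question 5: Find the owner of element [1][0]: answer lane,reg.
r=1→G=1,rhi=0  c=0→T=0,p=0
L=1*4+0=4  i=0*2+0=0

4,0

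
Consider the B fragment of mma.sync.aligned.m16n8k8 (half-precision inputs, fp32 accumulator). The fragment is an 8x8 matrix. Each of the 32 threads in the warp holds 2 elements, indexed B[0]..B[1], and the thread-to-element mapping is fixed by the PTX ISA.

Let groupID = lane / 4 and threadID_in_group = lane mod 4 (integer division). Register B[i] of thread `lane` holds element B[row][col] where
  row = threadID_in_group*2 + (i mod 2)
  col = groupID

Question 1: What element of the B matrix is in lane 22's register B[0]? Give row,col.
4,5

lane 22: g=5 (22/4), t=2 (22%4)
i=0: r=2*2+0=4, c=g=5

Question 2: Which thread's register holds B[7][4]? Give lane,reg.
c=4⇒gr=4  r=7⇒th=3,odd=1
L=4*4+3=19  i=1=1

19,1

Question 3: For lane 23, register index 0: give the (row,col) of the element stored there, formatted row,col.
23: grp=5,tig=3
[0] (3*2+0,5) = (6,5)

6,5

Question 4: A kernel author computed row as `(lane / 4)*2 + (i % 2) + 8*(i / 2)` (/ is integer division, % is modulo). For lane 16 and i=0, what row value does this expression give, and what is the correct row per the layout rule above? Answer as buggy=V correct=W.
buggy=8 correct=0

`(lane / 4)*2 + (i % 2) + 8*(i / 2)`[16,0]->8
lane 16->16/4=4, 16 mod 4=0
i=0  r:2·0+0->0  c:4
row: 8 vs 0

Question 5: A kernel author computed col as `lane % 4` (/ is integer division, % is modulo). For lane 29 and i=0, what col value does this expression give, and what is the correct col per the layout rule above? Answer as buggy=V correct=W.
`lane % 4`[29,0]⇒1
lane 29: gr=7 (29/4), th=1 (29%4)
i=0: r=1*2+0=2, c=gr=7
col: 1 vs 7

buggy=1 correct=7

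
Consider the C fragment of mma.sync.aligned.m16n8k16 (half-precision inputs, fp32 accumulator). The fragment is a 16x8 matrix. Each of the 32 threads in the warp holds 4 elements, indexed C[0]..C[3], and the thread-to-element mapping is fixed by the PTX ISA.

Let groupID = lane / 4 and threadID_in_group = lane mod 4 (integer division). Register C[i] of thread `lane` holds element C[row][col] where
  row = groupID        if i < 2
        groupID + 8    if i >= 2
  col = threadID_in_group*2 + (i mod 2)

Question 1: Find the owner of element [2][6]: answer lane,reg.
11,0

r=2→G=2,rhi=0  c=6→T=3,p=0
L=2*4+3=11  i=0*2+0=0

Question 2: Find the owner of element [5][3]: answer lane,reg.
21,1

r=5⇒gr=5,Rb=0  c=3⇒th=1,odd=1
L=5*4+1=21  i=0*2+1=1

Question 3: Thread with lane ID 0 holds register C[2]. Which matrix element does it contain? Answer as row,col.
8,0

L=0→G=0>>2=0, T=0&3=0
[2]→row 0+8=8  col 0·2+0=0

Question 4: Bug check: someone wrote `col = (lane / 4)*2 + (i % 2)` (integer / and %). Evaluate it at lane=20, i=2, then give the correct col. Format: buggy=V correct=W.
buggy=10 correct=0

`(lane / 4)*2 + (i % 2)`[20,2]->10
lane 20->20/4=5, 20 mod 4=0
i=2  r:5+8->13  c:2·0+0->0
col: 10 vs 0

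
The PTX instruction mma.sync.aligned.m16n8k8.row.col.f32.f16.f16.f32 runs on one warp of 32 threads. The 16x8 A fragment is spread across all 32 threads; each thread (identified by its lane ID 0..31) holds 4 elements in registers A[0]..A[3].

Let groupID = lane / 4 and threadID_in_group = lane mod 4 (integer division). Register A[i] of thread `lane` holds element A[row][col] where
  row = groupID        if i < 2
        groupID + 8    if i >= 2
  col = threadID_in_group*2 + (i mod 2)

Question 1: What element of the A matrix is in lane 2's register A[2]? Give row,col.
8,4

lane 2: gid=0 (2/4), tid=2 (2%4)
i=2: r=0+8=8, c=2*2+0=4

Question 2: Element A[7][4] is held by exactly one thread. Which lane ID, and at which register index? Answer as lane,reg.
r:7=>grp=7,rB=0  c:4=>tig=2,lo=0
L=7*4+2=30  i=0*2+0=0

30,0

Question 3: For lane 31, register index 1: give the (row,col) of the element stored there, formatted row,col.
31: grp=7,tig=3
[1] (7+0,3*2+1) = (7,7)

7,7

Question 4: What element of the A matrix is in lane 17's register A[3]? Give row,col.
lane 17: G=4 (17/4), T=1 (17%4)
i=3: r=4+8=12, c=1*2+1=3

12,3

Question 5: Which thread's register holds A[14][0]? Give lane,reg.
r: 14->gid=6,r8=1  c: 0->tid=0,i&1=0
L=6*4+0=24  i=1*2+0=2

24,2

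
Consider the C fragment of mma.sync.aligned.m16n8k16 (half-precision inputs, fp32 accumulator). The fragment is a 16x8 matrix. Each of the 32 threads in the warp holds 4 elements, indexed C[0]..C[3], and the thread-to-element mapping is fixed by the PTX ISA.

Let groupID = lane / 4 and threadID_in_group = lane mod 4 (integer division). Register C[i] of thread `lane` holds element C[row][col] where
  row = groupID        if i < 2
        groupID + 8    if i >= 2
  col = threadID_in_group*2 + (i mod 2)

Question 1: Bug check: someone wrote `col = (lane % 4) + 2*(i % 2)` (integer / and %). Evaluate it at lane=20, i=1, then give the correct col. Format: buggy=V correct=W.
buggy=2 correct=1

`(lane % 4) + 2*(i % 2)`[20,1]->2
20: g=5,t=0
[1] (5+0,0*2+1) = (5,1)
col: 2 vs 1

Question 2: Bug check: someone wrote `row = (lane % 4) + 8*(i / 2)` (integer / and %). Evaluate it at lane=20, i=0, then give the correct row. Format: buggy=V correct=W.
`(lane % 4) + 8*(i / 2)`[20,0]=>0
L=20=>grp=20>>2=5, tig=20&3=0
[0]=>row 5+0=5  col 0·2+0=0
row: 0 vs 5

buggy=0 correct=5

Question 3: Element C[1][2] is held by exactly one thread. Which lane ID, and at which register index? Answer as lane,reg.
r:1=>grp=1,rB=0  c:2=>tig=1,lo=0
L=1*4+1=5  i=0*2+0=0

5,0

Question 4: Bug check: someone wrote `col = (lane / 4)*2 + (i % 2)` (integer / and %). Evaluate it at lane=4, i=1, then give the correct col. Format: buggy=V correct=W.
buggy=3 correct=1

`(lane / 4)*2 + (i % 2)`[4,1]->3
4: g=1,t=0
[1] (1+0,0*2+1) = (1,1)
col: 3 vs 1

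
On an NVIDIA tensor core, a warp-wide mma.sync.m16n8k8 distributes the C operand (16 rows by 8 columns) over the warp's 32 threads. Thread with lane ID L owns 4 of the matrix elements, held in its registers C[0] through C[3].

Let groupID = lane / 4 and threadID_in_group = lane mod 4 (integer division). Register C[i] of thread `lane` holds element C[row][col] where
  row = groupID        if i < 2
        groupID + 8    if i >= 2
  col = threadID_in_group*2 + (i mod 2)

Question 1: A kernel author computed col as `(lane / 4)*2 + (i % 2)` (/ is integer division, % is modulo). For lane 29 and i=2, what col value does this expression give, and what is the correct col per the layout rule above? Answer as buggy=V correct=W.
buggy=14 correct=2

`(lane / 4)*2 + (i % 2)`[29,2]=>14
29: grp=7,tig=1
[2] (7+8,1*2+0) = (15,2)
col: 14 vs 2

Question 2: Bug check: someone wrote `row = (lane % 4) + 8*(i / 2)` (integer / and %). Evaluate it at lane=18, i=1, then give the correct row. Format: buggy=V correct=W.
buggy=2 correct=4

`(lane % 4) + 8*(i / 2)`[18,1]=>2
lane 18=>18/4=4, 18 mod 4=2
i=1  r:4+0=>4  c:2·2+1=>5
row: 2 vs 4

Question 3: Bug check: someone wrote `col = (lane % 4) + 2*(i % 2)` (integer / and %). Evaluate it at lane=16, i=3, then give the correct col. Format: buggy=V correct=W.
`(lane % 4) + 2*(i % 2)`[16,3]⇒2
L=16⇒gr=16>>2=4, th=16&3=0
[3]⇒row 4+8=12  col 0·2+1=1
col: 2 vs 1

buggy=2 correct=1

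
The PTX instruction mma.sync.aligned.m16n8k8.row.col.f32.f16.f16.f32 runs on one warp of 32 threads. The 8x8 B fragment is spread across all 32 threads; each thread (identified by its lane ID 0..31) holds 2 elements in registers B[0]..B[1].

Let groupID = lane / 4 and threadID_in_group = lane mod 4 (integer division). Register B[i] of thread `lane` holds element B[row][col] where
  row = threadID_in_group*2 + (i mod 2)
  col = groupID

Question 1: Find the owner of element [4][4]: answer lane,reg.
18,0

c=4->g=4  r=4->t=2,b0=0
L=4*4+2=18  i=0=0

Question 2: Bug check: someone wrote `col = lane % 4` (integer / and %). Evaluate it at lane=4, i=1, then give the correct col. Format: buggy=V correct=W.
buggy=0 correct=1

`lane % 4`[4,1]⇒0
lane 4: gr=1 (4/4), th=0 (4%4)
i=1: r=0*2+1=1, c=gr=1
col: 0 vs 1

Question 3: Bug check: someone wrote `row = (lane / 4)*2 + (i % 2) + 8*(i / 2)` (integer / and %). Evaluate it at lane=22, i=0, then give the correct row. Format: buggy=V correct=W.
`(lane / 4)*2 + (i % 2) + 8*(i / 2)`[22,0]->10
lane 22->22/4=5, 22 mod 4=2
i=0  r:2·2+0->4  c:5
row: 10 vs 4

buggy=10 correct=4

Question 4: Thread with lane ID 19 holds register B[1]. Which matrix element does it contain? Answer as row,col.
7,4

19: gid=4,tid=3
[1] (3*2+1,4) = (7,4)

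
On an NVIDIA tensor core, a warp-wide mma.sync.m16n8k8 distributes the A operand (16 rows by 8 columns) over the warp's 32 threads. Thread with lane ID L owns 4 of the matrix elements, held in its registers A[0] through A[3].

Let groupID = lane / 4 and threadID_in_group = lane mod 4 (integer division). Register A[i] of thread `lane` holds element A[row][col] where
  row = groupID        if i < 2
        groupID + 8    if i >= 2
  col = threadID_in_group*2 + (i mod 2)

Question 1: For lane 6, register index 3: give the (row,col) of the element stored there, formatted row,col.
6: g=1,t=2
[3] (1+8,2*2+1) = (9,5)

9,5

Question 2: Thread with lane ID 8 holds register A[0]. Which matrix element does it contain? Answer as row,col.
2,0

8: g=2,t=0
[0] (2+0,0*2+0) = (2,0)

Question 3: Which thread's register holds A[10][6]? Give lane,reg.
r=10→G=2,rhi=1  c=6→T=3,p=0
L=2*4+3=11  i=1*2+0=2

11,2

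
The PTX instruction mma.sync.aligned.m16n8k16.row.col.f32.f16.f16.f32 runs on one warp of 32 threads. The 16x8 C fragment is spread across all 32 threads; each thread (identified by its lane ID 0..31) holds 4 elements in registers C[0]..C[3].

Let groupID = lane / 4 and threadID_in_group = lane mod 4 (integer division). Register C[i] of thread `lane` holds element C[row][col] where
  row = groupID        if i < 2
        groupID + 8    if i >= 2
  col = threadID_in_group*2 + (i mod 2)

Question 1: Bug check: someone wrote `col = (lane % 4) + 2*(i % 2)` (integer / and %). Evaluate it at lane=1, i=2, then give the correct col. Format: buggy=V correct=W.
buggy=1 correct=2

`(lane % 4) + 2*(i % 2)`[1,2]=>1
1: grp=0,tig=1
[2] (0+8,1*2+0) = (8,2)
col: 1 vs 2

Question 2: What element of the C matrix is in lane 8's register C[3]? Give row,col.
lane 8: gr=2 (8/4), th=0 (8%4)
i=3: r=2+8=10, c=0*2+1=1

10,1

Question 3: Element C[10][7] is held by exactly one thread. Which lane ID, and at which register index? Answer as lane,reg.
r: 10->gid=2,r8=1  c: 7->tid=3,i&1=1
L=2*4+3=11  i=1*2+1=3

11,3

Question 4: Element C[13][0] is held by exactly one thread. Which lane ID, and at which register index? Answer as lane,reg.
20,2

r=13⇒gr=5,Rb=1  c=0⇒th=0,odd=0
L=5*4+0=20  i=1*2+0=2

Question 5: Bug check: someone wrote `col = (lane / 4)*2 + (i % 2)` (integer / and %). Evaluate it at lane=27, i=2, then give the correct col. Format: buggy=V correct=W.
buggy=12 correct=6

`(lane / 4)*2 + (i % 2)`[27,2]→12
L=27→G=27>>2=6, T=27&3=3
[2]→row 6+8=14  col 3·2+0=6
col: 12 vs 6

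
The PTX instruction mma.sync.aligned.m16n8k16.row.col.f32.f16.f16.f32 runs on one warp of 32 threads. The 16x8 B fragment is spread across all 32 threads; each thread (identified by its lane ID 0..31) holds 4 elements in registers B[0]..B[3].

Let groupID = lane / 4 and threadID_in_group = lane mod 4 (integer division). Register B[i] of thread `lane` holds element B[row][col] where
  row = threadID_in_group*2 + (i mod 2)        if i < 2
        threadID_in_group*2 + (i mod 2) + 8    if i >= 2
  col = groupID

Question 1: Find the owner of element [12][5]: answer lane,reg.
c=5->g=5  r=12->rb=1,t=2,b0=0
L=5*4+2=22  i=1*2+0=2

22,2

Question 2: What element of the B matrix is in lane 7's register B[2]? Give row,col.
L=7→G=7>>2=1, T=7&3=3
[2]→row 3·2+0+8=14  col G=1

14,1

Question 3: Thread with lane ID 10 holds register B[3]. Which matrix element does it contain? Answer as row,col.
13,2

10: gr=2,th=2
[3] (2*2+1+8,2) = (13,2)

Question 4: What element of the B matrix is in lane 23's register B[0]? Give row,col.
lane 23->23/4=5, 23 mod 4=3
i=0  r:2·3+0+0->6  c:5

6,5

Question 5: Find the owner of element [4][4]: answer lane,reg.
18,0

c=4→G=4  r=4→rhi=0,T=2,p=0
L=4*4+2=18  i=0*2+0=0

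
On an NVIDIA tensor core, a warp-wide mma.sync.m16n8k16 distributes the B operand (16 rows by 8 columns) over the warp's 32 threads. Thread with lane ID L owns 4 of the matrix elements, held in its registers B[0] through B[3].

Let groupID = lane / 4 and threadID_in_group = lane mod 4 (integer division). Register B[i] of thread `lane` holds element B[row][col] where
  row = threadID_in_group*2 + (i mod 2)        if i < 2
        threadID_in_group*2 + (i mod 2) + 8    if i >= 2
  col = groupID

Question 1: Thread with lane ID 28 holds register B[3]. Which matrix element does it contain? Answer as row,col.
9,7

L=28⇒gr=28>>2=7, th=28&3=0
[3]⇒row 0·2+1+8=9  col gr=7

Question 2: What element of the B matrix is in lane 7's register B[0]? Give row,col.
6,1

7: G=1,T=3
[0] (3*2+0+0,1) = (6,1)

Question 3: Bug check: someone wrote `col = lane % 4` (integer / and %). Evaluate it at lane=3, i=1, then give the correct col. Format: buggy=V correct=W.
`lane % 4`[3,1]⇒3
L=3⇒gr=3>>2=0, th=3&3=3
[1]⇒row 3·2+1+0=7  col gr=0
col: 3 vs 0

buggy=3 correct=0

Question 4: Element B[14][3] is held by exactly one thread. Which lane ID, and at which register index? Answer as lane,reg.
c: 3->gid=3  r: 14->r8=1,tid=3,i&1=0
L=3*4+3=15  i=1*2+0=2

15,2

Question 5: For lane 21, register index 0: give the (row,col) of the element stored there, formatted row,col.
2,5

21: gid=5,tid=1
[0] (1*2+0+0,5) = (2,5)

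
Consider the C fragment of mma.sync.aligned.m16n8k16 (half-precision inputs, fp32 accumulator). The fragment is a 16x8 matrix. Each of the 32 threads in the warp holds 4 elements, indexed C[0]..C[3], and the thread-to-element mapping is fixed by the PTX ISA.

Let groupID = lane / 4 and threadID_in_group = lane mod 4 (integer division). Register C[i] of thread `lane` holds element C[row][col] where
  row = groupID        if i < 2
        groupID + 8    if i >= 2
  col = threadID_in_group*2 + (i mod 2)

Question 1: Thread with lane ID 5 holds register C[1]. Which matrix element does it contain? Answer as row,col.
L=5->g=5>>2=1, t=5&3=1
[1]->row 1+0=1  col 1·2+1=3

1,3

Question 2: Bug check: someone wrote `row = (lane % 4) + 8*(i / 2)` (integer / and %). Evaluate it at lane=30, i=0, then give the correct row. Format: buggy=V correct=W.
buggy=2 correct=7

`(lane % 4) + 8*(i / 2)`[30,0]=>2
30: grp=7,tig=2
[0] (7+0,2*2+0) = (7,4)
row: 2 vs 7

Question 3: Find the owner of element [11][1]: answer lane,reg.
r=11⇒gr=3,Rb=1  c=1⇒th=0,odd=1
L=3*4+0=12  i=1*2+1=3

12,3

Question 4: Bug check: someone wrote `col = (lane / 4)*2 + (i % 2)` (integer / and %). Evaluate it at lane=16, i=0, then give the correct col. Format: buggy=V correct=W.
buggy=8 correct=0

`(lane / 4)*2 + (i % 2)`[16,0]→8
lane 16: G=4 (16/4), T=0 (16%4)
i=0: r=4+0=4, c=0*2+0=0
col: 8 vs 0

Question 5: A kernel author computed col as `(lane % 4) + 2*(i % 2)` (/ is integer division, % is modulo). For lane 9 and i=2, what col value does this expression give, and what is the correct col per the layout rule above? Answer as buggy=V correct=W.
`(lane % 4) + 2*(i % 2)`[9,2]=>1
lane 9: grp=2 (9/4), tig=1 (9%4)
i=2: r=2+8=10, c=1*2+0=2
col: 1 vs 2

buggy=1 correct=2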